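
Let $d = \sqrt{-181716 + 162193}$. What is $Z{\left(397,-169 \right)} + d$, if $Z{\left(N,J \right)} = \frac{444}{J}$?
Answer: $- \frac{444}{169} + i \sqrt{19523} \approx -2.6272 + 139.72 i$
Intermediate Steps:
$d = i \sqrt{19523}$ ($d = \sqrt{-19523} = i \sqrt{19523} \approx 139.72 i$)
$Z{\left(397,-169 \right)} + d = \frac{444}{-169} + i \sqrt{19523} = 444 \left(- \frac{1}{169}\right) + i \sqrt{19523} = - \frac{444}{169} + i \sqrt{19523}$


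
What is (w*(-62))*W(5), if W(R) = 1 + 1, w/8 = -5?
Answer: 4960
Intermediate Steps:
w = -40 (w = 8*(-5) = -40)
W(R) = 2
(w*(-62))*W(5) = -40*(-62)*2 = 2480*2 = 4960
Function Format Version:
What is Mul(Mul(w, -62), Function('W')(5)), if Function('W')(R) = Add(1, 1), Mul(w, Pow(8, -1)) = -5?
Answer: 4960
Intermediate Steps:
w = -40 (w = Mul(8, -5) = -40)
Function('W')(R) = 2
Mul(Mul(w, -62), Function('W')(5)) = Mul(Mul(-40, -62), 2) = Mul(2480, 2) = 4960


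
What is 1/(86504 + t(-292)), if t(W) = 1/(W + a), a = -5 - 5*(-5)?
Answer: 272/23529087 ≈ 1.1560e-5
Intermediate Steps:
a = 20 (a = -5 + 25 = 20)
t(W) = 1/(20 + W) (t(W) = 1/(W + 20) = 1/(20 + W))
1/(86504 + t(-292)) = 1/(86504 + 1/(20 - 292)) = 1/(86504 + 1/(-272)) = 1/(86504 - 1/272) = 1/(23529087/272) = 272/23529087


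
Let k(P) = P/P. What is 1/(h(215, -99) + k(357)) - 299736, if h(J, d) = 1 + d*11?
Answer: -325813033/1087 ≈ -2.9974e+5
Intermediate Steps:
k(P) = 1
h(J, d) = 1 + 11*d
1/(h(215, -99) + k(357)) - 299736 = 1/((1 + 11*(-99)) + 1) - 299736 = 1/((1 - 1089) + 1) - 299736 = 1/(-1088 + 1) - 299736 = 1/(-1087) - 299736 = -1/1087 - 299736 = -325813033/1087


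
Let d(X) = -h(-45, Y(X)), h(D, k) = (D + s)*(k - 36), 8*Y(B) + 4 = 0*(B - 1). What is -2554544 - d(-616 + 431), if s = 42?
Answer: -5108869/2 ≈ -2.5544e+6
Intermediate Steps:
Y(B) = -½ (Y(B) = -½ + (0*(B - 1))/8 = -½ + (0*(-1 + B))/8 = -½ + (⅛)*0 = -½ + 0 = -½)
h(D, k) = (-36 + k)*(42 + D) (h(D, k) = (D + 42)*(k - 36) = (42 + D)*(-36 + k) = (-36 + k)*(42 + D))
d(X) = -219/2 (d(X) = -(-1512 - 36*(-45) + 42*(-½) - 45*(-½)) = -(-1512 + 1620 - 21 + 45/2) = -1*219/2 = -219/2)
-2554544 - d(-616 + 431) = -2554544 - 1*(-219/2) = -2554544 + 219/2 = -5108869/2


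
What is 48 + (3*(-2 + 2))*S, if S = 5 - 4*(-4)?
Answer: 48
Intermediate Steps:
S = 21 (S = 5 + 16 = 21)
48 + (3*(-2 + 2))*S = 48 + (3*(-2 + 2))*21 = 48 + (3*0)*21 = 48 + 0*21 = 48 + 0 = 48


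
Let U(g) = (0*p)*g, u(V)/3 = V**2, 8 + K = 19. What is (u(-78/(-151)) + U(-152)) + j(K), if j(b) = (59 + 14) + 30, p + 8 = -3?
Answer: 2366755/22801 ≈ 103.80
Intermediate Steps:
p = -11 (p = -8 - 3 = -11)
K = 11 (K = -8 + 19 = 11)
j(b) = 103 (j(b) = 73 + 30 = 103)
u(V) = 3*V**2
U(g) = 0 (U(g) = (0*(-11))*g = 0*g = 0)
(u(-78/(-151)) + U(-152)) + j(K) = (3*(-78/(-151))**2 + 0) + 103 = (3*(-78*(-1/151))**2 + 0) + 103 = (3*(78/151)**2 + 0) + 103 = (3*(6084/22801) + 0) + 103 = (18252/22801 + 0) + 103 = 18252/22801 + 103 = 2366755/22801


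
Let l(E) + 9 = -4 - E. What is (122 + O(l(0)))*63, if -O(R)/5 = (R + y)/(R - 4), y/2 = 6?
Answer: 130347/17 ≈ 7667.5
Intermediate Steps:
l(E) = -13 - E (l(E) = -9 + (-4 - E) = -13 - E)
y = 12 (y = 2*6 = 12)
O(R) = -5*(12 + R)/(-4 + R) (O(R) = -5*(R + 12)/(R - 4) = -5*(12 + R)/(-4 + R))
(122 + O(l(0)))*63 = (122 + 5*(-12 - (-13 - 1*0))/(-4 + (-13 - 1*0)))*63 = (122 + 5*(-12 - (-13 + 0))/(-4 + (-13 + 0)))*63 = (122 + 5*(-12 - 1*(-13))/(-4 - 13))*63 = (122 + 5*(-12 + 13)/(-17))*63 = (122 + 5*(-1/17)*1)*63 = (122 - 5/17)*63 = (2069/17)*63 = 130347/17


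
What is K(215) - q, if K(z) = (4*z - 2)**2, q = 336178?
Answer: 399986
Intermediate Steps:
K(z) = (-2 + 4*z)**2
K(215) - q = 4*(-1 + 2*215)**2 - 1*336178 = 4*(-1 + 430)**2 - 336178 = 4*429**2 - 336178 = 4*184041 - 336178 = 736164 - 336178 = 399986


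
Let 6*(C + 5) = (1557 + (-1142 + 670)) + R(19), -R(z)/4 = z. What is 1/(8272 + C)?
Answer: 6/50611 ≈ 0.00011855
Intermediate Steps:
R(z) = -4*z
C = 979/6 (C = -5 + ((1557 + (-1142 + 670)) - 4*19)/6 = -5 + ((1557 - 472) - 76)/6 = -5 + (1085 - 76)/6 = -5 + (1/6)*1009 = -5 + 1009/6 = 979/6 ≈ 163.17)
1/(8272 + C) = 1/(8272 + 979/6) = 1/(50611/6) = 6/50611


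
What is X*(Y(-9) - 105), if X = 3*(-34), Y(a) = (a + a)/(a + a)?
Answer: 10608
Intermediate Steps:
Y(a) = 1 (Y(a) = (2*a)/((2*a)) = (2*a)*(1/(2*a)) = 1)
X = -102
X*(Y(-9) - 105) = -102*(1 - 105) = -102*(-104) = 10608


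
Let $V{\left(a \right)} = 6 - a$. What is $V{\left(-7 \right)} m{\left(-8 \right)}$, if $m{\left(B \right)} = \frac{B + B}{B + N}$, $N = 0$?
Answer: $26$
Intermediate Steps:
$m{\left(B \right)} = 2$ ($m{\left(B \right)} = \frac{B + B}{B + 0} = \frac{2 B}{B} = 2$)
$V{\left(-7 \right)} m{\left(-8 \right)} = \left(6 - -7\right) 2 = \left(6 + 7\right) 2 = 13 \cdot 2 = 26$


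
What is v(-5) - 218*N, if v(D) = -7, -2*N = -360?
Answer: -39247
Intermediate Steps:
N = 180 (N = -1/2*(-360) = 180)
v(-5) - 218*N = -7 - 218*180 = -7 - 39240 = -39247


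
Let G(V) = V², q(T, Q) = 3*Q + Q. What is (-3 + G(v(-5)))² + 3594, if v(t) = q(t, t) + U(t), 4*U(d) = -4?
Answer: 195438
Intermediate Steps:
q(T, Q) = 4*Q
U(d) = -1 (U(d) = (¼)*(-4) = -1)
v(t) = -1 + 4*t (v(t) = 4*t - 1 = -1 + 4*t)
(-3 + G(v(-5)))² + 3594 = (-3 + (-1 + 4*(-5))²)² + 3594 = (-3 + (-1 - 20)²)² + 3594 = (-3 + (-21)²)² + 3594 = (-3 + 441)² + 3594 = 438² + 3594 = 191844 + 3594 = 195438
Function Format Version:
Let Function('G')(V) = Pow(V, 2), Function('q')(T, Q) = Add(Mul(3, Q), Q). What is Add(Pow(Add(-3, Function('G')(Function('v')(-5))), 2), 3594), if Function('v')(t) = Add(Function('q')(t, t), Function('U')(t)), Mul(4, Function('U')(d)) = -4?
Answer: 195438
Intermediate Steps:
Function('q')(T, Q) = Mul(4, Q)
Function('U')(d) = -1 (Function('U')(d) = Mul(Rational(1, 4), -4) = -1)
Function('v')(t) = Add(-1, Mul(4, t)) (Function('v')(t) = Add(Mul(4, t), -1) = Add(-1, Mul(4, t)))
Add(Pow(Add(-3, Function('G')(Function('v')(-5))), 2), 3594) = Add(Pow(Add(-3, Pow(Add(-1, Mul(4, -5)), 2)), 2), 3594) = Add(Pow(Add(-3, Pow(Add(-1, -20), 2)), 2), 3594) = Add(Pow(Add(-3, Pow(-21, 2)), 2), 3594) = Add(Pow(Add(-3, 441), 2), 3594) = Add(Pow(438, 2), 3594) = Add(191844, 3594) = 195438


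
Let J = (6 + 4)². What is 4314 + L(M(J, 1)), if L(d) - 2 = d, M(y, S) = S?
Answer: 4317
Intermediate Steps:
J = 100 (J = 10² = 100)
L(d) = 2 + d
4314 + L(M(J, 1)) = 4314 + (2 + 1) = 4314 + 3 = 4317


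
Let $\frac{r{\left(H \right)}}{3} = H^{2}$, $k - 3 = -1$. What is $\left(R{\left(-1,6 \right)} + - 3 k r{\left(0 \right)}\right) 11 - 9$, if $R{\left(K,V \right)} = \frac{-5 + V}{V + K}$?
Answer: $- \frac{34}{5} \approx -6.8$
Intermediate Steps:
$k = 2$ ($k = 3 - 1 = 2$)
$R{\left(K,V \right)} = \frac{-5 + V}{K + V}$
$r{\left(H \right)} = 3 H^{2}$
$\left(R{\left(-1,6 \right)} + - 3 k r{\left(0 \right)}\right) 11 - 9 = \left(\frac{-5 + 6}{-1 + 6} + \left(-3\right) 2 \cdot 3 \cdot 0^{2}\right) 11 - 9 = \left(\frac{1}{5} \cdot 1 - 6 \cdot 3 \cdot 0\right) 11 - 9 = \left(\frac{1}{5} \cdot 1 - 0\right) 11 - 9 = \left(\frac{1}{5} + 0\right) 11 - 9 = \frac{1}{5} \cdot 11 - 9 = \frac{11}{5} - 9 = - \frac{34}{5}$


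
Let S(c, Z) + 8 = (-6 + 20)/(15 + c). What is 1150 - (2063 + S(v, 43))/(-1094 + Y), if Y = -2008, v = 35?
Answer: 44616941/38775 ≈ 1150.7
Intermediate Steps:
S(c, Z) = -8 + 14/(15 + c) (S(c, Z) = -8 + (-6 + 20)/(15 + c) = -8 + 14/(15 + c))
1150 - (2063 + S(v, 43))/(-1094 + Y) = 1150 - (2063 + 2*(-53 - 4*35)/(15 + 35))/(-1094 - 2008) = 1150 - (2063 + 2*(-53 - 140)/50)/(-3102) = 1150 - (2063 + 2*(1/50)*(-193))*(-1)/3102 = 1150 - (2063 - 193/25)*(-1)/3102 = 1150 - 51382*(-1)/(25*3102) = 1150 - 1*(-25691/38775) = 1150 + 25691/38775 = 44616941/38775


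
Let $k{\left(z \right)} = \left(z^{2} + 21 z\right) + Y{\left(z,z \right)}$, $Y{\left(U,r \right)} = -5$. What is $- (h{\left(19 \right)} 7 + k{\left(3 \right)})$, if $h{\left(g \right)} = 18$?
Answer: $-193$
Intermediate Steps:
$k{\left(z \right)} = -5 + z^{2} + 21 z$ ($k{\left(z \right)} = \left(z^{2} + 21 z\right) - 5 = -5 + z^{2} + 21 z$)
$- (h{\left(19 \right)} 7 + k{\left(3 \right)}) = - (18 \cdot 7 + \left(-5 + 3^{2} + 21 \cdot 3\right)) = - (126 + \left(-5 + 9 + 63\right)) = - (126 + 67) = \left(-1\right) 193 = -193$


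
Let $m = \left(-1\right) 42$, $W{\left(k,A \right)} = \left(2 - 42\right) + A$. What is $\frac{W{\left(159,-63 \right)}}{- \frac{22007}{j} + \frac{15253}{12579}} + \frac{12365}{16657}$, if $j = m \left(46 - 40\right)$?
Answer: $- \frac{93716049523}{222624619453} \approx -0.42096$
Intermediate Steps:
$W{\left(k,A \right)} = -40 + A$ ($W{\left(k,A \right)} = \left(2 - 42\right) + A = -40 + A$)
$m = -42$
$j = -252$ ($j = - 42 \left(46 - 40\right) = \left(-42\right) 6 = -252$)
$\frac{W{\left(159,-63 \right)}}{- \frac{22007}{j} + \frac{15253}{12579}} + \frac{12365}{16657} = \frac{-40 - 63}{- \frac{22007}{-252} + \frac{15253}{12579}} + \frac{12365}{16657} = - \frac{103}{\left(-22007\right) \left(- \frac{1}{252}\right) + 15253 \cdot \frac{1}{12579}} + 12365 \cdot \frac{1}{16657} = - \frac{103}{\frac{22007}{252} + \frac{2179}{1797}} + \frac{12365}{16657} = - \frac{103}{\frac{13365229}{150948}} + \frac{12365}{16657} = \left(-103\right) \frac{150948}{13365229} + \frac{12365}{16657} = - \frac{15547644}{13365229} + \frac{12365}{16657} = - \frac{93716049523}{222624619453}$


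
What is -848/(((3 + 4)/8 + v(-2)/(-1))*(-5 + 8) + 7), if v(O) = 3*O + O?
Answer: -6784/269 ≈ -25.219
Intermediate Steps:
v(O) = 4*O
-848/(((3 + 4)/8 + v(-2)/(-1))*(-5 + 8) + 7) = -848/(((3 + 4)/8 + (4*(-2))/(-1))*(-5 + 8) + 7) = -848/((7*(⅛) - 8*(-1))*3 + 7) = -848/((7/8 + 8)*3 + 7) = -848/((71/8)*3 + 7) = -848/(213/8 + 7) = -848/269/8 = -848*8/269 = -6784/269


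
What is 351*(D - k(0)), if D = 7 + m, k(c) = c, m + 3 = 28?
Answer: 11232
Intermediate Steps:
m = 25 (m = -3 + 28 = 25)
D = 32 (D = 7 + 25 = 32)
351*(D - k(0)) = 351*(32 - 1*0) = 351*(32 + 0) = 351*32 = 11232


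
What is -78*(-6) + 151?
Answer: 619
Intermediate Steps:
-78*(-6) + 151 = 468 + 151 = 619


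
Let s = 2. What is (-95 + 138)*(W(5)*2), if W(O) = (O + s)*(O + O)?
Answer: 6020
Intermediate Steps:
W(O) = 2*O*(2 + O) (W(O) = (O + 2)*(O + O) = (2 + O)*(2*O) = 2*O*(2 + O))
(-95 + 138)*(W(5)*2) = (-95 + 138)*((2*5*(2 + 5))*2) = 43*((2*5*7)*2) = 43*(70*2) = 43*140 = 6020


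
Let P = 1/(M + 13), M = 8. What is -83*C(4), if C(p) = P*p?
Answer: -332/21 ≈ -15.810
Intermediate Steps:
P = 1/21 (P = 1/(8 + 13) = 1/21 ≈ 0.047619)
C(p) = p/21
-83*C(4) = -83*4/21 = -332/21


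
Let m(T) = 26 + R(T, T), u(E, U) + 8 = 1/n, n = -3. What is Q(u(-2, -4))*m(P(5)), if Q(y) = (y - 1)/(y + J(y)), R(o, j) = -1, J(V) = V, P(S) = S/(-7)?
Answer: 14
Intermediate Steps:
P(S) = -S/7 (P(S) = S*(-⅐) = -S/7)
u(E, U) = -25/3 (u(E, U) = -8 + 1/(-3) = -8 - ⅓ = -25/3)
Q(y) = (-1 + y)/(2*y) (Q(y) = (y - 1)/(y + y) = (-1 + y)/((2*y)) = (-1 + y)*(1/(2*y)) = (-1 + y)/(2*y))
m(T) = 25 (m(T) = 26 - 1 = 25)
Q(u(-2, -4))*m(P(5)) = ((-1 - 25/3)/(2*(-25/3)))*25 = ((½)*(-3/25)*(-28/3))*25 = (14/25)*25 = 14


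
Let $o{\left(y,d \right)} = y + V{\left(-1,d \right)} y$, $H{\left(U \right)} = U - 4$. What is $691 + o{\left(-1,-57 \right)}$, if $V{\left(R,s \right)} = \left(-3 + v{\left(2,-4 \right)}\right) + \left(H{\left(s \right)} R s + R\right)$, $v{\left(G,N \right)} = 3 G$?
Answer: $4165$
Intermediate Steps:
$H{\left(U \right)} = -4 + U$ ($H{\left(U \right)} = U - 4 = -4 + U$)
$V{\left(R,s \right)} = 3 + R + R s \left(-4 + s\right)$ ($V{\left(R,s \right)} = \left(-3 + 3 \cdot 2\right) + \left(\left(-4 + s\right) R s + R\right) = \left(-3 + 6\right) + \left(R \left(-4 + s\right) s + R\right) = 3 + \left(R s \left(-4 + s\right) + R\right) = 3 + \left(R + R s \left(-4 + s\right)\right) = 3 + R + R s \left(-4 + s\right)$)
$o{\left(y,d \right)} = y + y \left(2 - d \left(-4 + d\right)\right)$ ($o{\left(y,d \right)} = y + \left(3 - 1 - d \left(-4 + d\right)\right) y = y + \left(2 - d \left(-4 + d\right)\right) y = y + y \left(2 - d \left(-4 + d\right)\right)$)
$691 + o{\left(-1,-57 \right)} = 691 - - (-3 - 57 \left(-4 - 57\right)) = 691 - - (-3 - -3477) = 691 - - (-3 + 3477) = 691 - \left(-1\right) 3474 = 691 + 3474 = 4165$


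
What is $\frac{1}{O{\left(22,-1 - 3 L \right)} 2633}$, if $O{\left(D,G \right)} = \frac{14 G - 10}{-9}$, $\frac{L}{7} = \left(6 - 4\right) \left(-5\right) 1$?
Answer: $- \frac{1}{853092} \approx -1.1722 \cdot 10^{-6}$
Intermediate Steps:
$L = -70$ ($L = 7 \left(6 - 4\right) \left(-5\right) 1 = 7 \cdot 2 \left(-5\right) 1 = 7 \left(\left(-10\right) 1\right) = 7 \left(-10\right) = -70$)
$O{\left(D,G \right)} = \frac{10}{9} - \frac{14 G}{9}$ ($O{\left(D,G \right)} = \left(-10 + 14 G\right) \left(- \frac{1}{9}\right) = \frac{10}{9} - \frac{14 G}{9}$)
$\frac{1}{O{\left(22,-1 - 3 L \right)} 2633} = \frac{1}{\left(\frac{10}{9} - \frac{14 \left(-1 - -210\right)}{9}\right) 2633} = \frac{1}{\left(\frac{10}{9} - \frac{14 \left(-1 + 210\right)}{9}\right) 2633} = \frac{1}{\left(\frac{10}{9} - \frac{2926}{9}\right) 2633} = \frac{1}{\left(-324\right) 2633} = \frac{1}{-853092} = - \frac{1}{853092}$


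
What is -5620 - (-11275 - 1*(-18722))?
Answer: -13067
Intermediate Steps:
-5620 - (-11275 - 1*(-18722)) = -5620 - (-11275 + 18722) = -5620 - 1*7447 = -5620 - 7447 = -13067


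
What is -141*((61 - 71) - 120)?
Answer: 18330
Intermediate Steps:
-141*((61 - 71) - 120) = -141*(-10 - 120) = -141*(-130) = 18330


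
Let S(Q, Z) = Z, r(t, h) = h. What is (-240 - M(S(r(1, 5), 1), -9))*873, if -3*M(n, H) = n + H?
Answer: -211848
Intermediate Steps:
M(n, H) = -H/3 - n/3 (M(n, H) = -(n + H)/3 = -(H + n)/3 = -H/3 - n/3)
(-240 - M(S(r(1, 5), 1), -9))*873 = (-240 - (-⅓*(-9) - ⅓*1))*873 = (-240 - (3 - ⅓))*873 = (-240 - 1*8/3)*873 = (-240 - 8/3)*873 = -728/3*873 = -211848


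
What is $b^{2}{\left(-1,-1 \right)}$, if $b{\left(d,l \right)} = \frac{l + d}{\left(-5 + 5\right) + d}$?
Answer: $4$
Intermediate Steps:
$b{\left(d,l \right)} = \frac{d + l}{d}$ ($b{\left(d,l \right)} = \frac{d + l}{0 + d} = \frac{d + l}{d}$)
$b^{2}{\left(-1,-1 \right)} = \left(\frac{-1 - 1}{-1}\right)^{2} = \left(\left(-1\right) \left(-2\right)\right)^{2} = 2^{2} = 4$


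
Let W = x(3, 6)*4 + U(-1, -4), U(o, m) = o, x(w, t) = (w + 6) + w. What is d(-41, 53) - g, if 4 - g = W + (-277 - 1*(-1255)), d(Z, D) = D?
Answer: 1074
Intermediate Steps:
x(w, t) = 6 + 2*w (x(w, t) = (6 + w) + w = 6 + 2*w)
W = 47 (W = (6 + 2*3)*4 - 1 = (6 + 6)*4 - 1 = 12*4 - 1 = 48 - 1 = 47)
g = -1021 (g = 4 - (47 + (-277 - 1*(-1255))) = 4 - (47 + (-277 + 1255)) = 4 - (47 + 978) = 4 - 1*1025 = 4 - 1025 = -1021)
d(-41, 53) - g = 53 - 1*(-1021) = 53 + 1021 = 1074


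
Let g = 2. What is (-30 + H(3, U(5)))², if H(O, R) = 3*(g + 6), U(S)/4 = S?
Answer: 36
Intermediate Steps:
U(S) = 4*S
H(O, R) = 24 (H(O, R) = 3*(2 + 6) = 3*8 = 24)
(-30 + H(3, U(5)))² = (-30 + 24)² = (-6)² = 36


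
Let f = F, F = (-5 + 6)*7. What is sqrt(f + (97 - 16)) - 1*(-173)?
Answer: 173 + 2*sqrt(22) ≈ 182.38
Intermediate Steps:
F = 7 (F = 1*7 = 7)
f = 7
sqrt(f + (97 - 16)) - 1*(-173) = sqrt(7 + (97 - 16)) - 1*(-173) = sqrt(7 + 81) + 173 = sqrt(88) + 173 = 2*sqrt(22) + 173 = 173 + 2*sqrt(22)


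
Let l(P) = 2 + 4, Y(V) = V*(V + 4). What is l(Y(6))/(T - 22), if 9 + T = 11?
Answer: -3/10 ≈ -0.30000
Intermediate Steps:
T = 2 (T = -9 + 11 = 2)
Y(V) = V*(4 + V)
l(P) = 6
l(Y(6))/(T - 22) = 6/(2 - 22) = 6/(-20) = -1/20*6 = -3/10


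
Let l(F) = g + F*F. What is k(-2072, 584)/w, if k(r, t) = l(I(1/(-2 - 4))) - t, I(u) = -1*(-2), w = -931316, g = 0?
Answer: 145/232829 ≈ 0.00062277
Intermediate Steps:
I(u) = 2
l(F) = F**2 (l(F) = 0 + F*F = 0 + F**2 = F**2)
k(r, t) = 4 - t (k(r, t) = 2**2 - t = 4 - t)
k(-2072, 584)/w = (4 - 1*584)/(-931316) = (4 - 584)*(-1/931316) = -580*(-1/931316) = 145/232829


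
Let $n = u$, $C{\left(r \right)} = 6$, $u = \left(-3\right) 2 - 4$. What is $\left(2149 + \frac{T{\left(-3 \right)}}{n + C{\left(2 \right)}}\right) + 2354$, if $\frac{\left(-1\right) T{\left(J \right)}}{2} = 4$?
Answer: $4505$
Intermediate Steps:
$u = -10$ ($u = -6 - 4 = -10$)
$T{\left(J \right)} = -8$ ($T{\left(J \right)} = \left(-2\right) 4 = -8$)
$n = -10$
$\left(2149 + \frac{T{\left(-3 \right)}}{n + C{\left(2 \right)}}\right) + 2354 = \left(2149 + \frac{1}{-10 + 6} \left(-8\right)\right) + 2354 = \left(2149 + \frac{1}{-4} \left(-8\right)\right) + 2354 = \left(2149 - -2\right) + 2354 = \left(2149 + 2\right) + 2354 = 2151 + 2354 = 4505$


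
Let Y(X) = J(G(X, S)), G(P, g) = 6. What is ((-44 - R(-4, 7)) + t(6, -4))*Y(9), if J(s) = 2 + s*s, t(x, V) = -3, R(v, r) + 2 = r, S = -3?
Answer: -1976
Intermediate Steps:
R(v, r) = -2 + r
J(s) = 2 + s²
Y(X) = 38 (Y(X) = 2 + 6² = 2 + 36 = 38)
((-44 - R(-4, 7)) + t(6, -4))*Y(9) = ((-44 - (-2 + 7)) - 3)*38 = ((-44 - 1*5) - 3)*38 = ((-44 - 5) - 3)*38 = (-49 - 3)*38 = -52*38 = -1976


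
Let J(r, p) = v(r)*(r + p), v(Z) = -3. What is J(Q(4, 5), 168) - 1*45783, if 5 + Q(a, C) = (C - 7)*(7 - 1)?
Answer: -46236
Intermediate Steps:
Q(a, C) = -47 + 6*C (Q(a, C) = -5 + (C - 7)*(7 - 1) = -5 + (-7 + C)*6 = -5 + (-42 + 6*C) = -47 + 6*C)
J(r, p) = -3*p - 3*r (J(r, p) = -3*(r + p) = -3*(p + r) = -3*p - 3*r)
J(Q(4, 5), 168) - 1*45783 = (-3*168 - 3*(-47 + 6*5)) - 1*45783 = (-504 - 3*(-47 + 30)) - 45783 = (-504 - 3*(-17)) - 45783 = (-504 + 51) - 45783 = -453 - 45783 = -46236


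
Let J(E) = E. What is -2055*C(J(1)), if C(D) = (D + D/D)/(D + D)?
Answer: -2055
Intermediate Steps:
C(D) = (1 + D)/(2*D) (C(D) = (D + 1)/((2*D)) = (1 + D)*(1/(2*D)) = (1 + D)/(2*D))
-2055*C(J(1)) = -2055*(1 + 1)/(2*1) = -2055*2/2 = -2055*1 = -2055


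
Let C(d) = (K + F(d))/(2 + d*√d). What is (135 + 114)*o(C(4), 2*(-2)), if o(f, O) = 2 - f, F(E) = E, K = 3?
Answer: 3237/10 ≈ 323.70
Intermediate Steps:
C(d) = (3 + d)/(2 + d^(3/2)) (C(d) = (3 + d)/(2 + d*√d) = (3 + d)/(2 + d^(3/2)))
(135 + 114)*o(C(4), 2*(-2)) = (135 + 114)*(2 - (3 + 4)/(2 + 4^(3/2))) = 249*(2 - 7/(2 + 8)) = 249*(2 - 7/10) = 249*(13/10) = 3237/10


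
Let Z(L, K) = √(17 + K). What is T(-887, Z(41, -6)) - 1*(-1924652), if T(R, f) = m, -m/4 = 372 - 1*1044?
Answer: 1927340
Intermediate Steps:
m = 2688 (m = -4*(372 - 1*1044) = -4*(372 - 1044) = -4*(-672) = 2688)
T(R, f) = 2688
T(-887, Z(41, -6)) - 1*(-1924652) = 2688 - 1*(-1924652) = 2688 + 1924652 = 1927340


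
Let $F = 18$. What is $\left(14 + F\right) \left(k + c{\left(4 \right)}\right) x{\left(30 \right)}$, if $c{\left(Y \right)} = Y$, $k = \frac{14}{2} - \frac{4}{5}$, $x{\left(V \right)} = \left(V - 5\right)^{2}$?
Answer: $204000$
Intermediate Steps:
$x{\left(V \right)} = \left(-5 + V\right)^{2}$
$k = \frac{31}{5}$ ($k = 14 \cdot \frac{1}{2} - \frac{4}{5} = 7 - \frac{4}{5} = \frac{31}{5} \approx 6.2$)
$\left(14 + F\right) \left(k + c{\left(4 \right)}\right) x{\left(30 \right)} = \left(14 + 18\right) \left(\frac{31}{5} + 4\right) \left(-5 + 30\right)^{2} = 32 \cdot \frac{51}{5} \cdot 25^{2} = \frac{1632}{5} \cdot 625 = 204000$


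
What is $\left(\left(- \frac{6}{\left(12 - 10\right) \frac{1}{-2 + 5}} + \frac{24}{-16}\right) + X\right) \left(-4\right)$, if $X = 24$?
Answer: $-54$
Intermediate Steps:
$\left(\left(- \frac{6}{\left(12 - 10\right) \frac{1}{-2 + 5}} + \frac{24}{-16}\right) + X\right) \left(-4\right) = \left(\left(- \frac{6}{\left(12 - 10\right) \frac{1}{-2 + 5}} + \frac{24}{-16}\right) + 24\right) \left(-4\right) = \left(\left(- \frac{6}{2 \cdot \frac{1}{3}} + 24 \left(- \frac{1}{16}\right)\right) + 24\right) \left(-4\right) = \left(\left(- \frac{6}{2 \cdot \frac{1}{3}} - \frac{3}{2}\right) + 24\right) \left(-4\right) = \left(\left(- \frac{6}{\frac{2}{3}} - \frac{3}{2}\right) + 24\right) \left(-4\right) = \left(\left(\left(-6\right) \frac{3}{2} - \frac{3}{2}\right) + 24\right) \left(-4\right) = \left(\left(-9 - \frac{3}{2}\right) + 24\right) \left(-4\right) = \left(- \frac{21}{2} + 24\right) \left(-4\right) = \frac{27}{2} \left(-4\right) = -54$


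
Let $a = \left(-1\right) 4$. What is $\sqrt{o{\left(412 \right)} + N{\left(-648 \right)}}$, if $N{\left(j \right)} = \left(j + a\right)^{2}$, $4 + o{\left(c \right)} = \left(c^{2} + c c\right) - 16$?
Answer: $2 \sqrt{191143} \approx 874.4$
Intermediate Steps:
$o{\left(c \right)} = -20 + 2 c^{2}$ ($o{\left(c \right)} = -4 - \left(16 - c^{2} - c c\right) = -4 + \left(\left(c^{2} + c^{2}\right) - 16\right) = -4 + \left(2 c^{2} - 16\right) = -4 + \left(-16 + 2 c^{2}\right) = -20 + 2 c^{2}$)
$a = -4$
$N{\left(j \right)} = \left(-4 + j\right)^{2}$ ($N{\left(j \right)} = \left(j - 4\right)^{2} = \left(-4 + j\right)^{2}$)
$\sqrt{o{\left(412 \right)} + N{\left(-648 \right)}} = \sqrt{\left(-20 + 2 \cdot 412^{2}\right) + \left(-4 - 648\right)^{2}} = \sqrt{\left(-20 + 2 \cdot 169744\right) + \left(-652\right)^{2}} = \sqrt{\left(-20 + 339488\right) + 425104} = \sqrt{339468 + 425104} = \sqrt{764572} = 2 \sqrt{191143}$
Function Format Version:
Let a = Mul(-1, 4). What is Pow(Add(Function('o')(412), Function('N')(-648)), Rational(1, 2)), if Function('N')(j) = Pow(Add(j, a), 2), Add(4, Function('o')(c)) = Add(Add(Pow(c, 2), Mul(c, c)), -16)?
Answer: Mul(2, Pow(191143, Rational(1, 2))) ≈ 874.40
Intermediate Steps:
Function('o')(c) = Add(-20, Mul(2, Pow(c, 2))) (Function('o')(c) = Add(-4, Add(Add(Pow(c, 2), Mul(c, c)), -16)) = Add(-4, Add(Add(Pow(c, 2), Pow(c, 2)), -16)) = Add(-4, Add(Mul(2, Pow(c, 2)), -16)) = Add(-4, Add(-16, Mul(2, Pow(c, 2)))) = Add(-20, Mul(2, Pow(c, 2))))
a = -4
Function('N')(j) = Pow(Add(-4, j), 2) (Function('N')(j) = Pow(Add(j, -4), 2) = Pow(Add(-4, j), 2))
Pow(Add(Function('o')(412), Function('N')(-648)), Rational(1, 2)) = Pow(Add(Add(-20, Mul(2, Pow(412, 2))), Pow(Add(-4, -648), 2)), Rational(1, 2)) = Pow(Add(Add(-20, Mul(2, 169744)), Pow(-652, 2)), Rational(1, 2)) = Pow(Add(Add(-20, 339488), 425104), Rational(1, 2)) = Pow(Add(339468, 425104), Rational(1, 2)) = Pow(764572, Rational(1, 2)) = Mul(2, Pow(191143, Rational(1, 2)))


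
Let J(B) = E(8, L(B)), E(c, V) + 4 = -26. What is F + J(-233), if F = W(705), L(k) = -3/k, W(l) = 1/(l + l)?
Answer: -42299/1410 ≈ -29.999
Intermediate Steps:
W(l) = 1/(2*l)
E(c, V) = -30 (E(c, V) = -4 - 26 = -30)
J(B) = -30
F = 1/1410 (F = (½)/705 = (½)*(1/705) = 1/1410 ≈ 0.00070922)
F + J(-233) = 1/1410 - 30 = -42299/1410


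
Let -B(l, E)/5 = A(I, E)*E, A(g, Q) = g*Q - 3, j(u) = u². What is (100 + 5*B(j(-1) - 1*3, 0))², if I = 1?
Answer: 10000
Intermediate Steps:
A(g, Q) = -3 + Q*g (A(g, Q) = Q*g - 3 = -3 + Q*g)
B(l, E) = -5*E*(-3 + E) (B(l, E) = -5*(-3 + E*1)*E = -5*(-3 + E)*E = -5*E*(-3 + E))
(100 + 5*B(j(-1) - 1*3, 0))² = (100 + 5*(5*0*(3 - 1*0)))² = (100 + 5*(5*0*(3 + 0)))² = (100 + 5*(5*0*3))² = (100 + 5*0)² = (100 + 0)² = 100² = 10000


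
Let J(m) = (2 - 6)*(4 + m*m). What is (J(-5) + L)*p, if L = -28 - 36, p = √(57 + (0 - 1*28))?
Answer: -180*√29 ≈ -969.33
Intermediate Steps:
J(m) = -16 - 4*m² (J(m) = -4*(4 + m²) = -16 - 4*m²)
p = √29 (p = √(57 + (0 - 28)) = √(57 - 28) = √29 ≈ 5.3852)
L = -64
(J(-5) + L)*p = ((-16 - 4*(-5)²) - 64)*√29 = ((-16 - 4*25) - 64)*√29 = ((-16 - 100) - 64)*√29 = (-116 - 64)*√29 = -180*√29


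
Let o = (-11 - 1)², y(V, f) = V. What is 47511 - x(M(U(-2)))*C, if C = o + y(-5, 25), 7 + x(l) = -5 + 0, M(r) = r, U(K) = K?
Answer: 49179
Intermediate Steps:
x(l) = -12 (x(l) = -7 + (-5 + 0) = -7 - 5 = -12)
o = 144 (o = (-12)² = 144)
C = 139 (C = 144 - 5 = 139)
47511 - x(M(U(-2)))*C = 47511 - (-12)*139 = 47511 - 1*(-1668) = 47511 + 1668 = 49179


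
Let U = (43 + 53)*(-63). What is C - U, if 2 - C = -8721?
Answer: 14771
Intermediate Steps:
C = 8723 (C = 2 - 1*(-8721) = 2 + 8721 = 8723)
U = -6048 (U = 96*(-63) = -6048)
C - U = 8723 - 1*(-6048) = 8723 + 6048 = 14771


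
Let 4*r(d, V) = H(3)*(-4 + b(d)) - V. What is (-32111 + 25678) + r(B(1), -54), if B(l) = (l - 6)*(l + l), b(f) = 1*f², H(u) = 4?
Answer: -12647/2 ≈ -6323.5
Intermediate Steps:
b(f) = f²
B(l) = 2*l*(-6 + l) (B(l) = (-6 + l)*(2*l) = 2*l*(-6 + l))
r(d, V) = -4 + d² - V/4 (r(d, V) = (4*(-4 + d²) - V)/4 = ((-16 + 4*d²) - V)/4 = (-16 - V + 4*d²)/4 = -4 + d² - V/4)
(-32111 + 25678) + r(B(1), -54) = (-32111 + 25678) + (-4 + (2*1*(-6 + 1))² - ¼*(-54)) = -6433 + (-4 + (2*1*(-5))² + 27/2) = -6433 + (-4 + (-10)² + 27/2) = -6433 + (-4 + 100 + 27/2) = -6433 + 219/2 = -12647/2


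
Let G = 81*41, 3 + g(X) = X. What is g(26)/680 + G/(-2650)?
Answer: -219733/180200 ≈ -1.2194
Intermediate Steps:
g(X) = -3 + X
G = 3321
g(26)/680 + G/(-2650) = (-3 + 26)/680 + 3321/(-2650) = 23*(1/680) + 3321*(-1/2650) = 23/680 - 3321/2650 = -219733/180200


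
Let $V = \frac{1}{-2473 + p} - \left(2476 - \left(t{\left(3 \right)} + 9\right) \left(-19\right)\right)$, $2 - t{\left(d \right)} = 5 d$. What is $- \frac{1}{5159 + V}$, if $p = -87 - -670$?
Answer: $- \frac{1890}{5214509} \approx -0.00036245$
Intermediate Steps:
$t{\left(d \right)} = 2 - 5 d$
$p = 583$ ($p = -87 + 670 = 583$)
$V = - \frac{4536001}{1890}$ ($V = \frac{1}{-2473 + 583} - \left(2476 - \left(\left(2 - 15\right) + 9\right) \left(-19\right)\right) = \frac{1}{-1890} - \left(2476 - \left(\left(2 - 15\right) + 9\right) \left(-19\right)\right) = - \frac{1}{1890} - \left(2476 - \left(-13 + 9\right) \left(-19\right)\right) = - \frac{1}{1890} - \left(2476 - \left(-4\right) \left(-19\right)\right) = - \frac{1}{1890} - \left(2476 - 76\right) = - \frac{1}{1890} - 2400 = - \frac{4536001}{1890} \approx -2400.0$)
$- \frac{1}{5159 + V} = - \frac{1}{5159 - \frac{4536001}{1890}} = - \frac{1}{\frac{5214509}{1890}} = \left(-1\right) \frac{1890}{5214509} = - \frac{1890}{5214509}$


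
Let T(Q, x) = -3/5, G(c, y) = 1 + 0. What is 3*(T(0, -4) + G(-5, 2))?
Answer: 6/5 ≈ 1.2000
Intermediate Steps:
G(c, y) = 1
T(Q, x) = -3/5 (T(Q, x) = -3*1/5 = -3/5)
3*(T(0, -4) + G(-5, 2)) = 3*(-3/5 + 1) = 3*(2/5) = 6/5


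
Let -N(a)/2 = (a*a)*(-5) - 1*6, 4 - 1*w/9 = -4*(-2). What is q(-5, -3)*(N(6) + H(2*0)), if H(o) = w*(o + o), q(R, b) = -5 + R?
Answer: -3720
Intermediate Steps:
w = -36 (w = 36 - (-36)*(-2) = 36 - 9*8 = 36 - 72 = -36)
N(a) = 12 + 10*a**2 (N(a) = -2*((a*a)*(-5) - 1*6) = -2*(a**2*(-5) - 6) = -2*(-5*a**2 - 6) = -2*(-6 - 5*a**2) = 12 + 10*a**2)
H(o) = -72*o (H(o) = -36*(o + o) = -72*o)
q(-5, -3)*(N(6) + H(2*0)) = (-5 - 5)*((12 + 10*6**2) - 144*0) = -10*((12 + 10*36) - 72*0) = -10*((12 + 360) + 0) = -10*(372 + 0) = -10*372 = -3720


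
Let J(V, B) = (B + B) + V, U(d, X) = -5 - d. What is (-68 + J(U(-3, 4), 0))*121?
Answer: -8470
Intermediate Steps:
J(V, B) = V + 2*B (J(V, B) = 2*B + V = V + 2*B)
(-68 + J(U(-3, 4), 0))*121 = (-68 + ((-5 - 1*(-3)) + 2*0))*121 = (-68 + ((-5 + 3) + 0))*121 = (-68 + (-2 + 0))*121 = (-68 - 2)*121 = -70*121 = -8470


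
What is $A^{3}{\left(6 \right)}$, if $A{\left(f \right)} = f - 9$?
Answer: $-27$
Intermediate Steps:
$A{\left(f \right)} = -9 + f$
$A^{3}{\left(6 \right)} = \left(-9 + 6\right)^{3} = \left(-3\right)^{3} = -27$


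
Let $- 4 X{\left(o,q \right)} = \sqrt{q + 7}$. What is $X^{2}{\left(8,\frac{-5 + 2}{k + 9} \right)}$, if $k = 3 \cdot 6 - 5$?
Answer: $\frac{151}{352} \approx 0.42898$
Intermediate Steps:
$k = 13$ ($k = 18 - 5 = 13$)
$X{\left(o,q \right)} = - \frac{\sqrt{7 + q}}{4}$ ($X{\left(o,q \right)} = - \frac{\sqrt{q + 7}}{4} = - \frac{\sqrt{7 + q}}{4}$)
$X^{2}{\left(8,\frac{-5 + 2}{k + 9} \right)} = \left(- \frac{\sqrt{7 + \frac{-5 + 2}{13 + 9}}}{4}\right)^{2} = \left(- \frac{\sqrt{7 - \frac{3}{22}}}{4}\right)^{2} = \left(- \frac{\sqrt{\frac{151}{22}}}{4}\right)^{2} = \left(- \frac{\frac{1}{22} \sqrt{3322}}{4}\right)^{2} = \left(- \frac{\sqrt{3322}}{88}\right)^{2} = \frac{151}{352}$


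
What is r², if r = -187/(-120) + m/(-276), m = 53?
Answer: 1580049/846400 ≈ 1.8668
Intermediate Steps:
r = 1257/920 (r = -187/(-120) + 53/(-276) = -187*(-1/120) + 53*(-1/276) = 187/120 - 53/276 = 1257/920 ≈ 1.3663)
r² = (1257/920)² = 1580049/846400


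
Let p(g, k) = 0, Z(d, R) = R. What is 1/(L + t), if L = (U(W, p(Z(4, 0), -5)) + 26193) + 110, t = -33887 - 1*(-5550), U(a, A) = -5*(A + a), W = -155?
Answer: -1/1259 ≈ -0.00079428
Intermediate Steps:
U(a, A) = -5*A - 5*a
t = -28337 (t = -33887 + 5550 = -28337)
L = 27078 (L = ((-5*0 - 5*(-155)) + 26193) + 110 = ((0 + 775) + 26193) + 110 = (775 + 26193) + 110 = 26968 + 110 = 27078)
1/(L + t) = 1/(27078 - 28337) = 1/(-1259) = -1/1259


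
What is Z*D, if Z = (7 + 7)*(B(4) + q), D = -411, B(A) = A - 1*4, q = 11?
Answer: -63294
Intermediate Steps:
B(A) = -4 + A (B(A) = A - 4 = -4 + A)
Z = 154 (Z = (7 + 7)*((-4 + 4) + 11) = 14*(0 + 11) = 14*11 = 154)
Z*D = 154*(-411) = -63294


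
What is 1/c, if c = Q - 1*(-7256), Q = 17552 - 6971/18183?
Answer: 18183/451076893 ≈ 4.0310e-5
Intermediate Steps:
Q = 319141045/18183 (Q = 17552 - 6971/18183 = 319141045/18183 ≈ 17552.)
c = 451076893/18183 (c = 319141045/18183 - 1*(-7256) = 319141045/18183 + 7256 = 451076893/18183 ≈ 24808.)
1/c = 1/(451076893/18183) = 18183/451076893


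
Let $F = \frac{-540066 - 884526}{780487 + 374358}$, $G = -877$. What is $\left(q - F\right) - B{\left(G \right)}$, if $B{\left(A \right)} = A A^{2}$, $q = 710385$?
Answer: $\frac{779793518054302}{1154845} \approx 6.7524 \cdot 10^{8}$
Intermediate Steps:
$F = - \frac{1424592}{1154845} \approx -1.2336$
$B{\left(A \right)} = A^{3}$
$\left(q - F\right) - B{\left(G \right)} = \left(710385 - - \frac{1424592}{1154845}\right) - \left(-877\right)^{3} = \left(710385 + \frac{1424592}{1154845}\right) - -674526133 = \frac{820385989917}{1154845} + 674526133 = \frac{779793518054302}{1154845}$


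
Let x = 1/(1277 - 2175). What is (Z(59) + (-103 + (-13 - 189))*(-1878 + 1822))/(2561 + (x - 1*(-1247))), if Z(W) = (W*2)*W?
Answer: 7196572/1139861 ≈ 6.3136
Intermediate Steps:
x = -1/898 (x = 1/(-898) = -1/898 ≈ -0.0011136)
Z(W) = 2*W² (Z(W) = (2*W)*W = 2*W²)
(Z(59) + (-103 + (-13 - 189))*(-1878 + 1822))/(2561 + (x - 1*(-1247))) = (2*59² + (-103 + (-13 - 189))*(-1878 + 1822))/(2561 + (-1/898 - 1*(-1247))) = (2*3481 + (-103 - 202)*(-56))/(2561 + (-1/898 + 1247)) = (6962 - 305*(-56))/(2561 + 1119805/898) = (6962 + 17080)/(3419583/898) = 24042*(898/3419583) = 7196572/1139861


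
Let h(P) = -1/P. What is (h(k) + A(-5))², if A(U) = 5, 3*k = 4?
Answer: 289/16 ≈ 18.063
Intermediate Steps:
k = 4/3 (k = (⅓)*4 = 4/3 ≈ 1.3333)
(h(k) + A(-5))² = (-1/4/3 + 5)² = (-1*¾ + 5)² = (-¾ + 5)² = (17/4)² = 289/16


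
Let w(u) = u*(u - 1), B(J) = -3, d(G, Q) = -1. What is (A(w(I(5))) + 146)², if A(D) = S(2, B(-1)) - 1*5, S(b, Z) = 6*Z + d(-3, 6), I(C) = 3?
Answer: 14884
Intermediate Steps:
w(u) = u*(-1 + u)
S(b, Z) = -1 + 6*Z (S(b, Z) = 6*Z - 1 = -1 + 6*Z)
A(D) = -24 (A(D) = (-1 + 6*(-3)) - 1*5 = (-1 - 18) - 5 = -19 - 5 = -24)
(A(w(I(5))) + 146)² = (-24 + 146)² = 122² = 14884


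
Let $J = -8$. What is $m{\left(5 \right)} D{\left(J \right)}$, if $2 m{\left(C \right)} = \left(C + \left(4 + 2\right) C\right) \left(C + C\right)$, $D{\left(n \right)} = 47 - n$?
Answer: $9625$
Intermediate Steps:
$m{\left(C \right)} = 7 C^{2}$ ($m{\left(C \right)} = \frac{\left(C + \left(4 + 2\right) C\right) \left(C + C\right)}{2} = \frac{\left(C + 6 C\right) 2 C}{2} = \frac{7 C 2 C}{2} = \frac{14 C^{2}}{2} = 7 C^{2}$)
$m{\left(5 \right)} D{\left(J \right)} = 7 \cdot 5^{2} \left(47 - -8\right) = 7 \cdot 25 \left(47 + 8\right) = 175 \cdot 55 = 9625$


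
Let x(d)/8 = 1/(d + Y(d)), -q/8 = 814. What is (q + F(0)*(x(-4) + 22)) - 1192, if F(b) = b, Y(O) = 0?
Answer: -7704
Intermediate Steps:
q = -6512 (q = -8*814 = -6512)
x(d) = 8/d (x(d) = 8/(d + 0) = 8/d)
(q + F(0)*(x(-4) + 22)) - 1192 = (-6512 + 0*(8/(-4) + 22)) - 1192 = (-6512 + 0*(8*(-1/4) + 22)) - 1192 = (-6512 + 0*(-2 + 22)) - 1192 = (-6512 + 0*20) - 1192 = (-6512 + 0) - 1192 = -6512 - 1192 = -7704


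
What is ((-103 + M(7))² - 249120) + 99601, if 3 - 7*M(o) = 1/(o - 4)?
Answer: -61293854/441 ≈ -1.3899e+5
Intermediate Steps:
M(o) = 3/7 - 1/(7*(-4 + o)) (M(o) = 3/7 - 1/(7*(o - 4)) = 3/7 - 1/(7*(-4 + o)))
((-103 + M(7))² - 249120) + 99601 = ((-103 + (-13 + 3*7)/(7*(-4 + 7)))² - 249120) + 99601 = ((-103 + (⅐)*(-13 + 21)/3)² - 249120) + 99601 = ((-103 + (⅐)*(⅓)*8)² - 249120) + 99601 = ((-103 + 8/21)² - 249120) + 99601 = ((-2155/21)² - 249120) + 99601 = (4644025/441 - 249120) + 99601 = -105217895/441 + 99601 = -61293854/441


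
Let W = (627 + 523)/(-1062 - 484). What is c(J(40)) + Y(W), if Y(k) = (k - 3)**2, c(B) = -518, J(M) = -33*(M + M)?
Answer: -301144786/597529 ≈ -503.98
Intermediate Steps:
J(M) = -66*M
W = -575/773 (W = 1150/(-1546) = 1150*(-1/1546) = -575/773 ≈ -0.74386)
Y(k) = (-3 + k)**2
c(J(40)) + Y(W) = -518 + (-3 - 575/773)**2 = -518 + (-2894/773)**2 = -518 + 8375236/597529 = -301144786/597529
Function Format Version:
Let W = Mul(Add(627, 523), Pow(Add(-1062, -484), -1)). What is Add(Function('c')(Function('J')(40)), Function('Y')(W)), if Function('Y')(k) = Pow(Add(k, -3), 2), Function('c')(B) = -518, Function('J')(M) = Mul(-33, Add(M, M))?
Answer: Rational(-301144786, 597529) ≈ -503.98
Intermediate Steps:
Function('J')(M) = Mul(-66, M) (Function('J')(M) = Mul(-33, Mul(2, M)) = Mul(-66, M))
W = Rational(-575, 773) (W = Mul(1150, Pow(-1546, -1)) = Mul(1150, Rational(-1, 1546)) = Rational(-575, 773) ≈ -0.74386)
Function('Y')(k) = Pow(Add(-3, k), 2)
Add(Function('c')(Function('J')(40)), Function('Y')(W)) = Add(-518, Pow(Add(-3, Rational(-575, 773)), 2)) = Add(-518, Pow(Rational(-2894, 773), 2)) = Add(-518, Rational(8375236, 597529)) = Rational(-301144786, 597529)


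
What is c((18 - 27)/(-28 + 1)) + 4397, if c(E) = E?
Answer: 13192/3 ≈ 4397.3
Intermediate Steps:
c((18 - 27)/(-28 + 1)) + 4397 = (18 - 27)/(-28 + 1) + 4397 = -9/(-27) + 4397 = -9*(-1/27) + 4397 = 1/3 + 4397 = 13192/3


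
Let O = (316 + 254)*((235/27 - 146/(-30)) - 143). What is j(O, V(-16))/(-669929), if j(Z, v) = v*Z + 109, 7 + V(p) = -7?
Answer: -320573/207909 ≈ -1.5419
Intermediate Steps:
V(p) = -14 (V(p) = -7 - 7 = -14)
O = -663974/9 (O = 570*((235*(1/27) - 146*(-1/30)) - 143) = 570*((235/27 + 73/15) - 143) = 570*(1832/135 - 143) = 570*(-17473/135) = -663974/9 ≈ -73775.)
j(Z, v) = 109 + Z*v (j(Z, v) = Z*v + 109 = 109 + Z*v)
j(O, V(-16))/(-669929) = (109 - 663974/9*(-14))/(-669929) = (109 + 9295636/9)*(-1/669929) = (9296617/9)*(-1/669929) = -320573/207909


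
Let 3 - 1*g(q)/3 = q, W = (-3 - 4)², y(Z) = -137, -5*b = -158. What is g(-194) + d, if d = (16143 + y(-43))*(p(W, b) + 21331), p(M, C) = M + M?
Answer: 342993165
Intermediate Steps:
b = 158/5 (b = -⅕*(-158) = 158/5 ≈ 31.600)
W = 49 (W = (-7)² = 49)
g(q) = 9 - 3*q
p(M, C) = 2*M
d = 342992574 (d = (16143 - 137)*(2*49 + 21331) = 16006*(98 + 21331) = 16006*21429 = 342992574)
g(-194) + d = (9 - 3*(-194)) + 342992574 = (9 + 582) + 342992574 = 591 + 342992574 = 342993165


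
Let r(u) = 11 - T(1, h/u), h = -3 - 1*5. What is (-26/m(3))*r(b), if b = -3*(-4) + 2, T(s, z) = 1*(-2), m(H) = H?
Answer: -338/3 ≈ -112.67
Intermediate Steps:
h = -8 (h = -3 - 5 = -8)
T(s, z) = -2
b = 14 (b = 12 + 2 = 14)
r(u) = 13 (r(u) = 11 - 1*(-2) = 11 + 2 = 13)
(-26/m(3))*r(b) = -26/3*13 = -338/3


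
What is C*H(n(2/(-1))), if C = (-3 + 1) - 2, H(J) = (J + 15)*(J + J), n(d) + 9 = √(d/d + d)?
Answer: 440 + 24*I ≈ 440.0 + 24.0*I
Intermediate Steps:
n(d) = -9 + √(1 + d) (n(d) = -9 + √(d/d + d) = -9 + √(1 + d))
H(J) = 2*J*(15 + J) (H(J) = (15 + J)*(2*J) = 2*J*(15 + J))
C = -4 (C = -2 - 2 = -4)
C*H(n(2/(-1))) = -8*(-9 + √(1 + 2/(-1)))*(15 + (-9 + √(1 + 2/(-1)))) = -8*(-9 + √(1 + 2*(-1)))*(15 + (-9 + √(1 + 2*(-1)))) = -8*(-9 + √(1 - 2))*(15 + (-9 + √(1 - 2))) = -8*(-9 + √(-1))*(15 + (-9 + √(-1))) = -8*(-9 + I)*(15 + (-9 + I)) = -8*(-9 + I)*(6 + I)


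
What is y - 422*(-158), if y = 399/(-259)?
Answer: 2466955/37 ≈ 66675.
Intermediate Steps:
y = -57/37 (y = 399*(-1/259) = -57/37 ≈ -1.5405)
y - 422*(-158) = -57/37 - 422*(-158) = -57/37 + 66676 = 2466955/37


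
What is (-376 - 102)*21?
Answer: -10038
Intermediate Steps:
(-376 - 102)*21 = -478*21 = -10038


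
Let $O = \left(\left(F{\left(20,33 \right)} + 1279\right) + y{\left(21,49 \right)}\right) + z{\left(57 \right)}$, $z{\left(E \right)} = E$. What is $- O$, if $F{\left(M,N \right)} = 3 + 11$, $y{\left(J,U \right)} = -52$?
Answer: $-1298$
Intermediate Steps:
$F{\left(M,N \right)} = 14$
$O = 1298$ ($O = \left(\left(14 + 1279\right) - 52\right) + 57 = \left(1293 - 52\right) + 57 = 1241 + 57 = 1298$)
$- O = \left(-1\right) 1298 = -1298$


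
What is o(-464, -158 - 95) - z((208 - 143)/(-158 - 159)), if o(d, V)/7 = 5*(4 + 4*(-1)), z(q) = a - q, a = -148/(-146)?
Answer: -28203/23141 ≈ -1.2187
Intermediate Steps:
a = 74/73 (a = -148*(-1/146) = 74/73 ≈ 1.0137)
z(q) = 74/73 - q
o(d, V) = 0 (o(d, V) = 7*(5*(4 + 4*(-1))) = 7*(5*(4 - 4)) = 7*(5*0) = 7*0 = 0)
o(-464, -158 - 95) - z((208 - 143)/(-158 - 159)) = 0 - (74/73 - (208 - 143)/(-158 - 159)) = 0 - (74/73 - 65/(-317)) = 0 - (74/73 - 65*(-1)/317) = 0 - (74/73 - 1*(-65/317)) = 0 - (74/73 + 65/317) = 0 - 1*28203/23141 = 0 - 28203/23141 = -28203/23141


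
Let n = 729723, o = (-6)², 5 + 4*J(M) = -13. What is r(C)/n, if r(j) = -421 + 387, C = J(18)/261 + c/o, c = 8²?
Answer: -34/729723 ≈ -4.6593e-5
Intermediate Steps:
J(M) = -9/2 (J(M) = -5/4 + (¼)*(-13) = -5/4 - 13/4 = -9/2)
c = 64
o = 36
C = 919/522 (C = -9/2/261 + 64/36 = -9/2*1/261 + 64*(1/36) = -1/58 + 16/9 = 919/522 ≈ 1.7605)
r(j) = -34
r(C)/n = -34/729723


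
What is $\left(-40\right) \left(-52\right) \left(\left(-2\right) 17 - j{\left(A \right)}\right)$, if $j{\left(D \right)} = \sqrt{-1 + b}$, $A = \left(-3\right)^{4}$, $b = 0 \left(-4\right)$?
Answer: $-70720 - 2080 i \approx -70720.0 - 2080.0 i$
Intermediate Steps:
$b = 0$
$A = 81$
$j{\left(D \right)} = i$ ($j{\left(D \right)} = \sqrt{-1 + 0} = \sqrt{-1} = i$)
$\left(-40\right) \left(-52\right) \left(\left(-2\right) 17 - j{\left(A \right)}\right) = \left(-40\right) \left(-52\right) \left(\left(-2\right) 17 - i\right) = 2080 \left(-34 - i\right) = -70720 - 2080 i$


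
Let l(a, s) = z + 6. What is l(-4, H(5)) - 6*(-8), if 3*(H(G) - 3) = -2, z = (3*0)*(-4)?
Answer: 54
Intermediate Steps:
z = 0 (z = 0*(-4) = 0)
H(G) = 7/3 (H(G) = 3 + (⅓)*(-2) = 3 - ⅔ = 7/3)
l(a, s) = 6 (l(a, s) = 0 + 6 = 6)
l(-4, H(5)) - 6*(-8) = 6 - 6*(-8) = 6 + 48 = 54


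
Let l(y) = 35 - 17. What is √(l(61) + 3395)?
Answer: √3413 ≈ 58.421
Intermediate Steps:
l(y) = 18
√(l(61) + 3395) = √(18 + 3395) = √3413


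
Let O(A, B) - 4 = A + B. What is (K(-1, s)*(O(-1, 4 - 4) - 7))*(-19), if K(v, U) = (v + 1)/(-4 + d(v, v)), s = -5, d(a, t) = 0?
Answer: 0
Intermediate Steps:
O(A, B) = 4 + A + B (O(A, B) = 4 + (A + B) = 4 + A + B)
K(v, U) = -1/4 - v/4 (K(v, U) = (v + 1)/(-4 + 0) = (1 + v)/(-4) = (1 + v)*(-1/4) = -1/4 - v/4)
(K(-1, s)*(O(-1, 4 - 4) - 7))*(-19) = ((-1/4 - 1/4*(-1))*((4 - 1 + (4 - 4)) - 7))*(-19) = ((-1/4 + 1/4)*((4 - 1 + 0) - 7))*(-19) = (0*(3 - 7))*(-19) = (0*(-4))*(-19) = 0*(-19) = 0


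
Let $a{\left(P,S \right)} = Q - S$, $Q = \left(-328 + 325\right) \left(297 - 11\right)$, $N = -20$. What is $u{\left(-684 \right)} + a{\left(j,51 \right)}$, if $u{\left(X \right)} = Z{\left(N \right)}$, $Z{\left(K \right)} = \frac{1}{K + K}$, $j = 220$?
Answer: $- \frac{36361}{40} \approx -909.03$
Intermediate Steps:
$Z{\left(K \right)} = \frac{1}{2 K}$
$u{\left(X \right)} = - \frac{1}{40}$ ($u{\left(X \right)} = \frac{1}{2 \left(-20\right)} = \frac{1}{2} \left(- \frac{1}{20}\right) = - \frac{1}{40}$)
$Q = -858$ ($Q = \left(-3\right) 286 = -858$)
$a{\left(P,S \right)} = -858 - S$
$u{\left(-684 \right)} + a{\left(j,51 \right)} = - \frac{1}{40} - 909 = - \frac{36361}{40}$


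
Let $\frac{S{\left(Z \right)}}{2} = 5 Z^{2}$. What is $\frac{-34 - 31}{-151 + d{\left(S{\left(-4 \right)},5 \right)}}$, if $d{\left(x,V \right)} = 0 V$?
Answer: $\frac{65}{151} \approx 0.43046$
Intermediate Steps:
$S{\left(Z \right)} = 10 Z^{2}$ ($S{\left(Z \right)} = 2 \cdot 5 Z^{2} = 10 Z^{2}$)
$d{\left(x,V \right)} = 0$
$\frac{-34 - 31}{-151 + d{\left(S{\left(-4 \right)},5 \right)}} = \frac{-34 - 31}{-151 + 0} = - \frac{65}{-151} = \left(-65\right) \left(- \frac{1}{151}\right) = \frac{65}{151}$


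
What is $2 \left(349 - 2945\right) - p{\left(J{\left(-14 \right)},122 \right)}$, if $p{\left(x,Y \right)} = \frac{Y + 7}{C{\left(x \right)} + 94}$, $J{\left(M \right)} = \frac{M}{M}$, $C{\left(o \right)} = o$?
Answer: $- \frac{493369}{95} \approx -5193.4$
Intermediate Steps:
$J{\left(M \right)} = 1$
$p{\left(x,Y \right)} = \frac{7 + Y}{94 + x}$ ($p{\left(x,Y \right)} = \frac{Y + 7}{x + 94} = \frac{7 + Y}{94 + x}$)
$2 \left(349 - 2945\right) - p{\left(J{\left(-14 \right)},122 \right)} = 2 \left(349 - 2945\right) - \frac{7 + 122}{94 + 1} = 2 \left(349 - 2945\right) - \frac{1}{95} \cdot 129 = 2 \left(-2596\right) - \frac{1}{95} \cdot 129 = -5192 - \frac{129}{95} = - \frac{493369}{95}$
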